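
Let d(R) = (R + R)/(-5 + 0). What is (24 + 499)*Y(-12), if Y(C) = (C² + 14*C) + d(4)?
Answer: -66944/5 ≈ -13389.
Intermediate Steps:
d(R) = -2*R/5 (d(R) = (2*R)/(-5) = (2*R)*(-⅕) = -2*R/5)
Y(C) = -8/5 + C² + 14*C (Y(C) = (C² + 14*C) - ⅖*4 = (C² + 14*C) - 8/5 = -8/5 + C² + 14*C)
(24 + 499)*Y(-12) = (24 + 499)*(-8/5 + (-12)² + 14*(-12)) = 523*(-8/5 + 144 - 168) = 523*(-128/5) = -66944/5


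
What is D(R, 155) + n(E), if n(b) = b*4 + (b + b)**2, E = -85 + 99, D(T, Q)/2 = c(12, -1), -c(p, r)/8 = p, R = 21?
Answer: 648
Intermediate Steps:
c(p, r) = -8*p
D(T, Q) = -192 (D(T, Q) = 2*(-8*12) = 2*(-96) = -192)
E = 14
n(b) = 4*b + 4*b**2 (n(b) = 4*b + (2*b)**2 = 4*b + 4*b**2)
D(R, 155) + n(E) = -192 + 4*14*(1 + 14) = -192 + 4*14*15 = -192 + 840 = 648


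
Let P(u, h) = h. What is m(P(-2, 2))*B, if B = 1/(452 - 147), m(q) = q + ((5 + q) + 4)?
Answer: 13/305 ≈ 0.042623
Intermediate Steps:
m(q) = 9 + 2*q (m(q) = q + (9 + q) = 9 + 2*q)
B = 1/305 ≈ 0.0032787
m(P(-2, 2))*B = (9 + 2*2)*(1/305) = (9 + 4)*(1/305) = 13*(1/305) = 13/305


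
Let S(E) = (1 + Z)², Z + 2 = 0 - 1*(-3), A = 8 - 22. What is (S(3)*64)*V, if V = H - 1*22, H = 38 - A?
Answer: 7680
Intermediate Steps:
A = -14
H = 52 (H = 38 - 1*(-14) = 38 + 14 = 52)
Z = 1 (Z = -2 + (0 - 1*(-3)) = -2 + (0 + 3) = -2 + 3 = 1)
S(E) = 4 (S(E) = (1 + 1)² = 2² = 4)
V = 30 (V = 52 - 1*22 = 52 - 22 = 30)
(S(3)*64)*V = (4*64)*30 = 256*30 = 7680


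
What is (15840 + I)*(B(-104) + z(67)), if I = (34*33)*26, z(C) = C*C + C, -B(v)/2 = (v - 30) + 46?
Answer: 212996784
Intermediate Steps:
B(v) = -32 - 2*v (B(v) = -2*((v - 30) + 46) = -2*((-30 + v) + 46) = -2*(16 + v) = -32 - 2*v)
z(C) = C + C**2 (z(C) = C**2 + C = C + C**2)
I = 29172 (I = 1122*26 = 29172)
(15840 + I)*(B(-104) + z(67)) = (15840 + 29172)*((-32 - 2*(-104)) + 67*(1 + 67)) = 45012*((-32 + 208) + 67*68) = 45012*(176 + 4556) = 45012*4732 = 212996784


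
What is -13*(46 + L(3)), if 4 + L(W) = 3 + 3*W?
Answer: -702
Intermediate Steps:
L(W) = -1 + 3*W (L(W) = -4 + (3 + 3*W) = -1 + 3*W)
-13*(46 + L(3)) = -13*(46 + (-1 + 3*3)) = -13*(46 + (-1 + 9)) = -13*(46 + 8) = -13*54 = -702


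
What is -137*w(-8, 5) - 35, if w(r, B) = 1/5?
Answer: -312/5 ≈ -62.400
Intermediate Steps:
w(r, B) = 1/5
-137*w(-8, 5) - 35 = -137*1/5 - 35 = -137/5 - 35 = -312/5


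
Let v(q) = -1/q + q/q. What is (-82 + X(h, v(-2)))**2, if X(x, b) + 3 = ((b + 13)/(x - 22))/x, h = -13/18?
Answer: 200029879009/28270489 ≈ 7075.6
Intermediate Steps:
v(q) = 1 - 1/q (v(q) = -1/q + 1 = 1 - 1/q)
h = -13/18 (h = -13*1/18 = -13/18 ≈ -0.72222)
X(x, b) = -3 + (13 + b)/(x*(-22 + x)) (X(x, b) = -3 + ((b + 13)/(x - 22))/x = -3 + ((13 + b)/(-22 + x))/x = -3 + (13 + b)/(x*(-22 + x)))
(-82 + X(h, v(-2)))**2 = (-82 + (13 + (-1 - 2)/(-2) - 3*(-13/18)**2 + 66*(-13/18))/((-13/18)*(-22 - 13/18)))**2 = (-82 - 18*(13 - 1/2*(-3) - 3*169/324 - 143/3)/(13*(-409/18)))**2 = (-82 - 18/13*(-18/409)*(13 + 3/2 - 169/108 - 143/3))**2 = (-82 - 18/13*(-18/409)*(-3751/108))**2 = (-82 - 11253/5317)**2 = (-447247/5317)**2 = 200029879009/28270489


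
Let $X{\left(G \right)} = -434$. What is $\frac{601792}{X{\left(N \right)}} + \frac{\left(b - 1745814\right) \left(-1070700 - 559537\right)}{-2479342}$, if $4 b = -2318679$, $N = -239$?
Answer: $- \frac{3293649914426843}{2152068856} \approx -1.5305 \cdot 10^{6}$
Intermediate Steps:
$b = - \frac{2318679}{4}$ ($b = \frac{1}{4} \left(-2318679\right) = - \frac{2318679}{4} \approx -5.7967 \cdot 10^{5}$)
$\frac{601792}{X{\left(N \right)}} + \frac{\left(b - 1745814\right) \left(-1070700 - 559537\right)}{-2479342} = \frac{601792}{-434} + \frac{\left(- \frac{2318679}{4} - 1745814\right) \left(-1070700 - 559537\right)}{-2479342} = 601792 \left(- \frac{1}{434}\right) + \left(- \frac{9301935}{4}\right) \left(-1630237\right) \left(- \frac{1}{2479342}\right) = - \frac{300896}{217} + \frac{15164358608595}{4} \left(- \frac{1}{2479342}\right) = - \frac{300896}{217} - \frac{15164358608595}{9917368} = - \frac{3293649914426843}{2152068856}$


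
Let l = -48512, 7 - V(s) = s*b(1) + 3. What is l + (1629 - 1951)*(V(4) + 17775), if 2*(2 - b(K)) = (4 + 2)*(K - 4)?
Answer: -5759182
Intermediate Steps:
b(K) = 14 - 3*K (b(K) = 2 - (4 + 2)*(K - 4)/2 = 2 - 3*(-4 + K) = 2 - (-24 + 6*K)/2 = 2 + (12 - 3*K) = 14 - 3*K)
V(s) = 4 - 11*s (V(s) = 7 - (s*(14 - 3*1) + 3) = 7 - (s*(14 - 3) + 3) = 7 - (s*11 + 3) = 7 - (11*s + 3) = 7 - (3 + 11*s) = 7 + (-3 - 11*s) = 4 - 11*s)
l + (1629 - 1951)*(V(4) + 17775) = -48512 + (1629 - 1951)*((4 - 11*4) + 17775) = -48512 - 322*((4 - 44) + 17775) = -48512 - 322*(-40 + 17775) = -48512 - 322*17735 = -48512 - 5710670 = -5759182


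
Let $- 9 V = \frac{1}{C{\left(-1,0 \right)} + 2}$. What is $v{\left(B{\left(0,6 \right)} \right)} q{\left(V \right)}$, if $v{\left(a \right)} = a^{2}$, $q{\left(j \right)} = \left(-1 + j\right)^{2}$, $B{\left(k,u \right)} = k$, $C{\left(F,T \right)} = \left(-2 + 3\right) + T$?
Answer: $0$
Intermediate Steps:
$C{\left(F,T \right)} = 1 + T$
$V = - \frac{1}{27}$ ($V = - \frac{1}{9 \left(\left(1 + 0\right) + 2\right)} = - \frac{1}{9 \left(1 + 2\right)} = - \frac{1}{9 \cdot 3} = \left(- \frac{1}{9}\right) \frac{1}{3} = - \frac{1}{27} \approx -0.037037$)
$v{\left(B{\left(0,6 \right)} \right)} q{\left(V \right)} = 0^{2} \left(-1 - \frac{1}{27}\right)^{2} = 0 \left(- \frac{28}{27}\right)^{2} = 0 \cdot \frac{784}{729} = 0$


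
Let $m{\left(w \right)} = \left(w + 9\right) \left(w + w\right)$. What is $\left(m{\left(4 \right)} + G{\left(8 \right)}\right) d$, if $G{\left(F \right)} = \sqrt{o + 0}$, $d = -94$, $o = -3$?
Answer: $-9776 - 94 i \sqrt{3} \approx -9776.0 - 162.81 i$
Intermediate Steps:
$G{\left(F \right)} = i \sqrt{3}$ ($G{\left(F \right)} = \sqrt{-3 + 0} = \sqrt{-3} = i \sqrt{3}$)
$m{\left(w \right)} = 2 w \left(9 + w\right)$ ($m{\left(w \right)} = \left(9 + w\right) 2 w = 2 w \left(9 + w\right)$)
$\left(m{\left(4 \right)} + G{\left(8 \right)}\right) d = \left(2 \cdot 4 \left(9 + 4\right) + i \sqrt{3}\right) \left(-94\right) = \left(2 \cdot 4 \cdot 13 + i \sqrt{3}\right) \left(-94\right) = \left(104 + i \sqrt{3}\right) \left(-94\right) = -9776 - 94 i \sqrt{3}$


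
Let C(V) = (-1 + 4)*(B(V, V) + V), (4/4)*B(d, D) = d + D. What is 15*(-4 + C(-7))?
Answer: -1005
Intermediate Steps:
B(d, D) = D + d (B(d, D) = d + D = D + d)
C(V) = 9*V (C(V) = (-1 + 4)*((V + V) + V) = 3*(2*V + V) = 3*(3*V) = 9*V)
15*(-4 + C(-7)) = 15*(-4 + 9*(-7)) = 15*(-4 - 63) = 15*(-67) = -1005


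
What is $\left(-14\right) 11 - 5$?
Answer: $-159$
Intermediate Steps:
$\left(-14\right) 11 - 5 = -154 - 5 = -159$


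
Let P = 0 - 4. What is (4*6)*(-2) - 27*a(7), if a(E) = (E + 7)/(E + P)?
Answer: -174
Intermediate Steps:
P = -4
a(E) = (7 + E)/(-4 + E) (a(E) = (E + 7)/(E - 4) = (7 + E)/(-4 + E))
(4*6)*(-2) - 27*a(7) = (4*6)*(-2) - 27*(7 + 7)/(-4 + 7) = 24*(-2) - 27*14/3 = -48 - 9*14 = -48 - 27*14/3 = -48 - 126 = -174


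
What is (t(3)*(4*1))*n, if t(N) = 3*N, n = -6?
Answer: -216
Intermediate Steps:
(t(3)*(4*1))*n = ((3*3)*(4*1))*(-6) = (9*4)*(-6) = 36*(-6) = -216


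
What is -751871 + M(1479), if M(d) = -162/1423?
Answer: -1069912595/1423 ≈ -7.5187e+5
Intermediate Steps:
M(d) = -162/1423 (M(d) = -162*1/1423 = -162/1423)
-751871 + M(1479) = -751871 - 162/1423 = -1069912595/1423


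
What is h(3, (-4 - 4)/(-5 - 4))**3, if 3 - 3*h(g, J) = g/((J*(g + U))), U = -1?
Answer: 343/4096 ≈ 0.083740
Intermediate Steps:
h(g, J) = 1 - g/(3*J*(-1 + g)) (h(g, J) = 1 - g/(3*(J*(g - 1))) = 1 - g/(3*(J*(-1 + g))) = 1 - 1/(J*(-1 + g))*g/3 = 1 - g/(3*J*(-1 + g)))
h(3, (-4 - 4)/(-5 - 4))**3 = ((-(-4 - 4)/(-5 - 4) - 1/3*3 + ((-4 - 4)/(-5 - 4))*3)/((((-4 - 4)/(-5 - 4)))*(-1 + 3)))**3 = ((-(-8)/(-9) - 1 - 8/(-9)*3)/(-8/(-9)*2))**3 = ((1/2)*(-(-8)*(-1)/9 - 1 - 8*(-1/9)*3)/(-8*(-1/9)))**3 = ((1/2)*(-1*8/9 - 1 + (8/9)*3)/(8/9))**3 = ((9/8)*(1/2)*(-8/9 - 1 + 8/3))**3 = ((9/8)*(1/2)*(7/9))**3 = (7/16)**3 = 343/4096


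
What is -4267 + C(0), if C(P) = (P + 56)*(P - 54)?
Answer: -7291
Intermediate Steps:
C(P) = (-54 + P)*(56 + P) (C(P) = (56 + P)*(-54 + P) = (-54 + P)*(56 + P))
-4267 + C(0) = -4267 + (-3024 + 0**2 + 2*0) = -4267 + (-3024 + 0 + 0) = -4267 - 3024 = -7291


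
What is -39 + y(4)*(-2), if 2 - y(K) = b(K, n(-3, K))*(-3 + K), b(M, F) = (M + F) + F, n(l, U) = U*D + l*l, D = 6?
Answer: 97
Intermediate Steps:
n(l, U) = l² + 6*U (n(l, U) = U*6 + l*l = 6*U + l² = l² + 6*U)
b(M, F) = M + 2*F (b(M, F) = (F + M) + F = M + 2*F)
y(K) = 2 - (-3 + K)*(18 + 13*K) (y(K) = 2 - (K + 2*((-3)² + 6*K))*(-3 + K) = 2 - (K + 2*(9 + 6*K))*(-3 + K) = 2 - (K + (18 + 12*K))*(-3 + K) = 2 - (18 + 13*K)*(-3 + K) = 2 - (-3 + K)*(18 + 13*K))
-39 + y(4)*(-2) = -39 + (56 - 13*4² + 21*4)*(-2) = -39 + (56 - 13*16 + 84)*(-2) = -39 + (56 - 208 + 84)*(-2) = -39 - 68*(-2) = -39 + 136 = 97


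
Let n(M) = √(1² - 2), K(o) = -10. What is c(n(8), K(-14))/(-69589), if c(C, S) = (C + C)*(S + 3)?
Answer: 14*I/69589 ≈ 0.00020118*I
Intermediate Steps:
n(M) = I (n(M) = √(1 - 2) = √(-1) = I)
c(C, S) = 2*C*(3 + S) (c(C, S) = (2*C)*(3 + S) = 2*C*(3 + S))
c(n(8), K(-14))/(-69589) = (2*I*(3 - 10))/(-69589) = (2*I*(-7))*(-1/69589) = -14*I*(-1/69589) = 14*I/69589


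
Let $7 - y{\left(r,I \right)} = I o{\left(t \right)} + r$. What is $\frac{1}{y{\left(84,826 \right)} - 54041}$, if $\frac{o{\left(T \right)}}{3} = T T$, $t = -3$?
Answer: $- \frac{1}{76420} \approx -1.3086 \cdot 10^{-5}$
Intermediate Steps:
$o{\left(T \right)} = 3 T^{2}$ ($o{\left(T \right)} = 3 T T = 3 T^{2}$)
$y{\left(r,I \right)} = 7 - r - 27 I$ ($y{\left(r,I \right)} = 7 - \left(I 3 \left(-3\right)^{2} + r\right) = 7 - \left(I 3 \cdot 9 + r\right) = 7 - \left(I 27 + r\right) = 7 - \left(27 I + r\right) = 7 - \left(r + 27 I\right) = 7 - r - 27 I$)
$\frac{1}{y{\left(84,826 \right)} - 54041} = \frac{1}{\left(7 - 84 - 22302\right) - 54041} = \frac{1}{-22379 - 54041} = \frac{1}{-76420} = - \frac{1}{76420}$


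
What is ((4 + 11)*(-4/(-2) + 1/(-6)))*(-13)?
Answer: -715/2 ≈ -357.50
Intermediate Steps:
((4 + 11)*(-4/(-2) + 1/(-6)))*(-13) = (15*(-4*(-½) + 1*(-⅙)))*(-13) = (15*(2 - ⅙))*(-13) = (15*(11/6))*(-13) = (55/2)*(-13) = -715/2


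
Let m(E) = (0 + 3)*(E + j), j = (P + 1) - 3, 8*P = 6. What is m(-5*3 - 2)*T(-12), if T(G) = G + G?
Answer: 1314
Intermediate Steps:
P = ¾ (P = (⅛)*6 = ¾ ≈ 0.75000)
j = -5/4 (j = (¾ + 1) - 3 = 7/4 - 3 = -5/4 ≈ -1.2500)
m(E) = -15/4 + 3*E (m(E) = (0 + 3)*(E - 5/4) = 3*(-5/4 + E) = -15/4 + 3*E)
T(G) = 2*G
m(-5*3 - 2)*T(-12) = (-15/4 + 3*(-5*3 - 2))*(2*(-12)) = (-15/4 + 3*(-15 - 2))*(-24) = (-15/4 + 3*(-17))*(-24) = (-15/4 - 51)*(-24) = -219/4*(-24) = 1314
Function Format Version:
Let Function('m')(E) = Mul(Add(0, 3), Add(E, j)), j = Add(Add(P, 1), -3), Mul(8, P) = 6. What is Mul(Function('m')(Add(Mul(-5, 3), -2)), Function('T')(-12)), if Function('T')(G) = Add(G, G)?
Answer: 1314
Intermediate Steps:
P = Rational(3, 4) (P = Mul(Rational(1, 8), 6) = Rational(3, 4) ≈ 0.75000)
j = Rational(-5, 4) (j = Add(Add(Rational(3, 4), 1), -3) = Add(Rational(7, 4), -3) = Rational(-5, 4) ≈ -1.2500)
Function('m')(E) = Add(Rational(-15, 4), Mul(3, E)) (Function('m')(E) = Mul(Add(0, 3), Add(E, Rational(-5, 4))) = Mul(3, Add(Rational(-5, 4), E)) = Add(Rational(-15, 4), Mul(3, E)))
Function('T')(G) = Mul(2, G)
Mul(Function('m')(Add(Mul(-5, 3), -2)), Function('T')(-12)) = Mul(Add(Rational(-15, 4), Mul(3, Add(Mul(-5, 3), -2))), Mul(2, -12)) = Mul(Add(Rational(-15, 4), Mul(3, Add(-15, -2))), -24) = Mul(Add(Rational(-15, 4), Mul(3, -17)), -24) = Mul(Add(Rational(-15, 4), -51), -24) = Mul(Rational(-219, 4), -24) = 1314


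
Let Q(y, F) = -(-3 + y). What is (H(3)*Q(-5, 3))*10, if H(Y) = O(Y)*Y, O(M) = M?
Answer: 720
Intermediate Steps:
Q(y, F) = 3 - y
H(Y) = Y**2 (H(Y) = Y*Y = Y**2)
(H(3)*Q(-5, 3))*10 = (3**2*(3 - 1*(-5)))*10 = (9*(3 + 5))*10 = (9*8)*10 = 72*10 = 720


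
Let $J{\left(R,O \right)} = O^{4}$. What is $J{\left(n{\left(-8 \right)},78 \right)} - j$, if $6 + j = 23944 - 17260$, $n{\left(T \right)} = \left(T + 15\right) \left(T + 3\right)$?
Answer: $37008378$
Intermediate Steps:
$n{\left(T \right)} = \left(3 + T\right) \left(15 + T\right)$ ($n{\left(T \right)} = \left(15 + T\right) \left(3 + T\right) = \left(3 + T\right) \left(15 + T\right)$)
$j = 6678$ ($j = -6 + \left(23944 - 17260\right) = -6 + 6684 = 6678$)
$J{\left(n{\left(-8 \right)},78 \right)} - j = 78^{4} - 6678 = 37015056 - 6678 = 37008378$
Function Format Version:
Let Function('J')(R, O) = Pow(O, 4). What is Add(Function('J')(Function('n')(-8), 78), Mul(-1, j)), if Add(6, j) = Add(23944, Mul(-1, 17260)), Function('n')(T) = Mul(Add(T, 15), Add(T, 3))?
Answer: 37008378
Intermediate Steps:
Function('n')(T) = Mul(Add(3, T), Add(15, T)) (Function('n')(T) = Mul(Add(15, T), Add(3, T)) = Mul(Add(3, T), Add(15, T)))
j = 6678 (j = Add(-6, Add(23944, Mul(-1, 17260))) = Add(-6, Add(23944, -17260)) = Add(-6, 6684) = 6678)
Add(Function('J')(Function('n')(-8), 78), Mul(-1, j)) = Add(Pow(78, 4), Mul(-1, 6678)) = Add(37015056, -6678) = 37008378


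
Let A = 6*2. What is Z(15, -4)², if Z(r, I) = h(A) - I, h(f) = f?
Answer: 256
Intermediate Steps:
A = 12
Z(r, I) = 12 - I
Z(15, -4)² = (12 - 1*(-4))² = (12 + 4)² = 16² = 256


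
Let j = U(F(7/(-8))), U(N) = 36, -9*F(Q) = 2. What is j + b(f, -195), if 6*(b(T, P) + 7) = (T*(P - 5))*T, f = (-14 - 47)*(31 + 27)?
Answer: -1251744313/3 ≈ -4.1725e+8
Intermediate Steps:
F(Q) = -2/9 (F(Q) = -⅑*2 = -2/9)
f = -3538 (f = -61*58 = -3538)
j = 36
b(T, P) = -7 + T²*(-5 + P)/6 (b(T, P) = -7 + ((T*(P - 5))*T)/6 = -7 + ((T*(-5 + P))*T)/6 = -7 + (T²*(-5 + P))/6 = -7 + T²*(-5 + P)/6)
j + b(f, -195) = 36 + (-7 - ⅚*(-3538)² + (⅙)*(-195)*(-3538)²) = 36 + (-7 - ⅚*12517444 + (⅙)*(-195)*12517444) = 36 + (-7 - 31293610/3 - 406816930) = 36 - 1251744421/3 = -1251744313/3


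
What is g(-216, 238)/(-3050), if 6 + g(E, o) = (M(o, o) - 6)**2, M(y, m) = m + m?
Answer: -110447/1525 ≈ -72.424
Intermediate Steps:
M(y, m) = 2*m
g(E, o) = -6 + (-6 + 2*o)**2 (g(E, o) = -6 + (2*o - 6)**2 = -6 + (-6 + 2*o)**2)
g(-216, 238)/(-3050) = (-6 + 4*(-3 + 238)**2)/(-3050) = (-6 + 4*235**2)*(-1/3050) = (-6 + 4*55225)*(-1/3050) = (-6 + 220900)*(-1/3050) = 220894*(-1/3050) = -110447/1525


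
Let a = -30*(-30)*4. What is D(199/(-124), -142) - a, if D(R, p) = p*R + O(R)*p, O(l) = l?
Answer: -97471/31 ≈ -3144.2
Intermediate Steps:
D(R, p) = 2*R*p (D(R, p) = p*R + R*p = R*p + R*p = 2*R*p)
a = 3600 (a = 900*4 = 3600)
D(199/(-124), -142) - a = 2*(199/(-124))*(-142) - 1*3600 = 2*(199*(-1/124))*(-142) - 3600 = 2*(-199/124)*(-142) - 3600 = 14129/31 - 3600 = -97471/31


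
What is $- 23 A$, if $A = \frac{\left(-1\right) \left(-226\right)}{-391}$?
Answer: $\frac{226}{17} \approx 13.294$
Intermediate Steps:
$A = - \frac{226}{391}$ ($A = 226 \left(- \frac{1}{391}\right) = - \frac{226}{391} \approx -0.578$)
$- 23 A = \left(-23\right) \left(- \frac{226}{391}\right) = \frac{226}{17}$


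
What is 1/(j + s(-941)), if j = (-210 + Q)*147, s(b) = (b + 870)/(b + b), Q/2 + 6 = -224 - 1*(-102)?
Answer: -1882/128920693 ≈ -1.4598e-5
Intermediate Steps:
Q = -256 (Q = -12 + 2*(-224 - 1*(-102)) = -12 + 2*(-224 + 102) = -12 + 2*(-122) = -12 - 244 = -256)
s(b) = (870 + b)/(2*b) (s(b) = (870 + b)/((2*b)) = (870 + b)*(1/(2*b)) = (870 + b)/(2*b))
j = -68502 (j = (-210 - 256)*147 = -466*147 = -68502)
1/(j + s(-941)) = 1/(-68502 + (½)*(870 - 941)/(-941)) = 1/(-68502 + (½)*(-1/941)*(-71)) = 1/(-68502 + 71/1882) = 1/(-128920693/1882) = -1882/128920693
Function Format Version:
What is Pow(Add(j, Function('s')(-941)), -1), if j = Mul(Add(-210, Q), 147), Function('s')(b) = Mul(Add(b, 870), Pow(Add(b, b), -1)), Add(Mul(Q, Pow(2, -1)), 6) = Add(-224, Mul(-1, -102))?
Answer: Rational(-1882, 128920693) ≈ -1.4598e-5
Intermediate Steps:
Q = -256 (Q = Add(-12, Mul(2, Add(-224, Mul(-1, -102)))) = Add(-12, Mul(2, Add(-224, 102))) = Add(-12, Mul(2, -122)) = Add(-12, -244) = -256)
Function('s')(b) = Mul(Rational(1, 2), Pow(b, -1), Add(870, b)) (Function('s')(b) = Mul(Add(870, b), Pow(Mul(2, b), -1)) = Mul(Add(870, b), Mul(Rational(1, 2), Pow(b, -1))) = Mul(Rational(1, 2), Pow(b, -1), Add(870, b)))
j = -68502 (j = Mul(Add(-210, -256), 147) = Mul(-466, 147) = -68502)
Pow(Add(j, Function('s')(-941)), -1) = Pow(Add(-68502, Mul(Rational(1, 2), Pow(-941, -1), Add(870, -941))), -1) = Pow(Add(-68502, Mul(Rational(1, 2), Rational(-1, 941), -71)), -1) = Pow(Add(-68502, Rational(71, 1882)), -1) = Pow(Rational(-128920693, 1882), -1) = Rational(-1882, 128920693)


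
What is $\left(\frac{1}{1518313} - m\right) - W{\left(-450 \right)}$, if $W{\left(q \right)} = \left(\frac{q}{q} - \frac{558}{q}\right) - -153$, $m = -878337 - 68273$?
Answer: $\frac{35925364150522}{37957825} \approx 9.4646 \cdot 10^{5}$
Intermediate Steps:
$m = -946610$
$W{\left(q \right)} = 154 - \frac{558}{q}$ ($W{\left(q \right)} = \left(1 - \frac{558}{q}\right) + 153 = 154 - \frac{558}{q}$)
$\left(\frac{1}{1518313} - m\right) - W{\left(-450 \right)} = \left(\frac{1}{1518313} - -946610\right) - \left(154 - \frac{558}{-450}\right) = \left(\frac{1}{1518313} + 946610\right) - \left(154 - - \frac{31}{25}\right) = \frac{1437250268931}{1518313} - \left(154 + \frac{31}{25}\right) = \frac{1437250268931}{1518313} - \frac{3881}{25} = \frac{35925364150522}{37957825}$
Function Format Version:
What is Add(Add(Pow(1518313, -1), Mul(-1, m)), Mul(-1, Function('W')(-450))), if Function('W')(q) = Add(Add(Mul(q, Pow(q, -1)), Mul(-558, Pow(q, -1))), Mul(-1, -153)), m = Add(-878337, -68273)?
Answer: Rational(35925364150522, 37957825) ≈ 9.4646e+5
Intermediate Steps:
m = -946610
Function('W')(q) = Add(154, Mul(-558, Pow(q, -1))) (Function('W')(q) = Add(Add(1, Mul(-558, Pow(q, -1))), 153) = Add(154, Mul(-558, Pow(q, -1))))
Add(Add(Pow(1518313, -1), Mul(-1, m)), Mul(-1, Function('W')(-450))) = Add(Add(Pow(1518313, -1), Mul(-1, -946610)), Mul(-1, Add(154, Mul(-558, Pow(-450, -1))))) = Add(Add(Rational(1, 1518313), 946610), Mul(-1, Add(154, Mul(-558, Rational(-1, 450))))) = Add(Rational(1437250268931, 1518313), Mul(-1, Add(154, Rational(31, 25)))) = Add(Rational(1437250268931, 1518313), Mul(-1, Rational(3881, 25))) = Add(Rational(1437250268931, 1518313), Rational(-3881, 25)) = Rational(35925364150522, 37957825)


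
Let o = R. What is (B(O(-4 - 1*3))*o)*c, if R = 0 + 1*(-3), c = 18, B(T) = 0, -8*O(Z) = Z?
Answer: 0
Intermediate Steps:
O(Z) = -Z/8
R = -3 (R = 0 - 3 = -3)
o = -3
(B(O(-4 - 1*3))*o)*c = (0*(-3))*18 = 0*18 = 0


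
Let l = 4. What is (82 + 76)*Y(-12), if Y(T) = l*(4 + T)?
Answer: -5056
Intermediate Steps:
Y(T) = 16 + 4*T (Y(T) = 4*(4 + T) = 16 + 4*T)
(82 + 76)*Y(-12) = (82 + 76)*(16 + 4*(-12)) = 158*(16 - 48) = 158*(-32) = -5056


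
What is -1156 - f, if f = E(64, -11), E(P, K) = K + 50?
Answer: -1195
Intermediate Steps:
E(P, K) = 50 + K
f = 39 (f = 50 - 11 = 39)
-1156 - f = -1156 - 1*39 = -1156 - 39 = -1195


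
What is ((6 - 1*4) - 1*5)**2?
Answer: 9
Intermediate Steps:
((6 - 1*4) - 1*5)**2 = ((6 - 4) - 5)**2 = (2 - 5)**2 = (-3)**2 = 9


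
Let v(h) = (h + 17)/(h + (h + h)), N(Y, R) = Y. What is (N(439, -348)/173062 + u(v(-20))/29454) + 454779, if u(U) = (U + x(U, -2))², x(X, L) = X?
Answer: 115908800095566431/254868407400 ≈ 4.5478e+5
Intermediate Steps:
v(h) = (17 + h)/(3*h) (v(h) = (17 + h)/(h + 2*h) = (17 + h)/((3*h)) = (17 + h)*(1/(3*h)) = (17 + h)/(3*h))
u(U) = 4*U² (u(U) = (U + U)² = (2*U)² = 4*U²)
(N(439, -348)/173062 + u(v(-20))/29454) + 454779 = (439/173062 + (4*((⅓)*(17 - 20)/(-20))²)/29454) + 454779 = (439*(1/173062) + (4*((⅓)*(-1/20)*(-3))²)*(1/29454)) + 454779 = (439/173062 + (4*(1/20)²)*(1/29454)) + 454779 = (439/173062 + (4*(1/400))*(1/29454)) + 454779 = (439/173062 + (1/100)*(1/29454)) + 454779 = (439/173062 + 1/2945400) + 454779 = 646601831/254868407400 + 454779 = 115908800095566431/254868407400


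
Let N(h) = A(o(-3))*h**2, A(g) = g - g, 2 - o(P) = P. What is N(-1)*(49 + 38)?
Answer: 0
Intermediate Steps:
o(P) = 2 - P
A(g) = 0
N(h) = 0 (N(h) = 0*h**2 = 0)
N(-1)*(49 + 38) = 0*(49 + 38) = 0*87 = 0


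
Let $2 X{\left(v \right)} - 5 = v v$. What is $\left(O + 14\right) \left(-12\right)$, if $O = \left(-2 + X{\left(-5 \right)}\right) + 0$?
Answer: $-324$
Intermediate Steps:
$X{\left(v \right)} = \frac{5}{2} + \frac{v^{2}}{2}$ ($X{\left(v \right)} = \frac{5}{2} + \frac{v v}{2} = \frac{5}{2} + \frac{v^{2}}{2}$)
$O = 13$ ($O = \left(-2 + \left(\frac{5}{2} + \frac{\left(-5\right)^{2}}{2}\right)\right) + 0 = \left(-2 + \left(\frac{5}{2} + \frac{1}{2} \cdot 25\right)\right) + 0 = \left(-2 + \left(\frac{5}{2} + \frac{25}{2}\right)\right) + 0 = \left(-2 + 15\right) + 0 = 13 + 0 = 13$)
$\left(O + 14\right) \left(-12\right) = \left(13 + 14\right) \left(-12\right) = 27 \left(-12\right) = -324$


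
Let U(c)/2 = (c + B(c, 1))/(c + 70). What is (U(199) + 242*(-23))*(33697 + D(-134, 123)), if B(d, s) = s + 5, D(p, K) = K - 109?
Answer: -50460108084/269 ≈ -1.8758e+8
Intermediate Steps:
D(p, K) = -109 + K
B(d, s) = 5 + s
U(c) = 2*(6 + c)/(70 + c) (U(c) = 2*((c + (5 + 1))/(c + 70)) = 2*((c + 6)/(70 + c)) = 2*((6 + c)/(70 + c)) = 2*(6 + c)/(70 + c))
(U(199) + 242*(-23))*(33697 + D(-134, 123)) = (2*(6 + 199)/(70 + 199) + 242*(-23))*(33697 + (-109 + 123)) = (2*205/269 - 5566)*(33697 + 14) = (2*(1/269)*205 - 5566)*33711 = (410/269 - 5566)*33711 = -1496844/269*33711 = -50460108084/269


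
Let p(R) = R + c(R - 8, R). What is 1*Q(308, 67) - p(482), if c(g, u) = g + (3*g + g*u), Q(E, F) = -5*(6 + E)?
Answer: -232416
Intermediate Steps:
Q(E, F) = -30 - 5*E
c(g, u) = 4*g + g*u
p(R) = R + (-8 + R)*(4 + R) (p(R) = R + (R - 8)*(4 + R) = R + (-8 + R)*(4 + R))
1*Q(308, 67) - p(482) = 1*(-30 - 5*308) - (482 + (-8 + 482)*(4 + 482)) = 1*(-30 - 1540) - (482 + 474*486) = 1*(-1570) - (482 + 230364) = -1570 - 1*230846 = -1570 - 230846 = -232416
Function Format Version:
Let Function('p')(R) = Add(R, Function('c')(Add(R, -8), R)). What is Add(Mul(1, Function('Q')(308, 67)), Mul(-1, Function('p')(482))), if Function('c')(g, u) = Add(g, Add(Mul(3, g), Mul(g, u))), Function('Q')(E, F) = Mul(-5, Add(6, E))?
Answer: -232416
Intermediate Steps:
Function('Q')(E, F) = Add(-30, Mul(-5, E))
Function('c')(g, u) = Add(Mul(4, g), Mul(g, u))
Function('p')(R) = Add(R, Mul(Add(-8, R), Add(4, R))) (Function('p')(R) = Add(R, Mul(Add(R, -8), Add(4, R))) = Add(R, Mul(Add(-8, R), Add(4, R))))
Add(Mul(1, Function('Q')(308, 67)), Mul(-1, Function('p')(482))) = Add(Mul(1, Add(-30, Mul(-5, 308))), Mul(-1, Add(482, Mul(Add(-8, 482), Add(4, 482))))) = Add(Mul(1, Add(-30, -1540)), Mul(-1, Add(482, Mul(474, 486)))) = Add(Mul(1, -1570), Mul(-1, Add(482, 230364))) = Add(-1570, Mul(-1, 230846)) = Add(-1570, -230846) = -232416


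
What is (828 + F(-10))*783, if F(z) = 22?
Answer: 665550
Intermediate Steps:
(828 + F(-10))*783 = (828 + 22)*783 = 850*783 = 665550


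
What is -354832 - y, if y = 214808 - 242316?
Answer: -327324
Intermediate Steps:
y = -27508
-354832 - y = -354832 - 1*(-27508) = -354832 + 27508 = -327324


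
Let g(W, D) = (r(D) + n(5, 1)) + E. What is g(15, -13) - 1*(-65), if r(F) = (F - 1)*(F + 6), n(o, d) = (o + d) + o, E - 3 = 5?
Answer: 182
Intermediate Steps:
E = 8 (E = 3 + 5 = 8)
n(o, d) = d + 2*o (n(o, d) = (d + o) + o = d + 2*o)
r(F) = (-1 + F)*(6 + F)
g(W, D) = 13 + D² + 5*D (g(W, D) = ((-6 + D² + 5*D) + (1 + 2*5)) + 8 = ((-6 + D² + 5*D) + (1 + 10)) + 8 = ((-6 + D² + 5*D) + 11) + 8 = (5 + D² + 5*D) + 8 = 13 + D² + 5*D)
g(15, -13) - 1*(-65) = (13 + (-13)² + 5*(-13)) - 1*(-65) = (13 + 169 - 65) + 65 = 117 + 65 = 182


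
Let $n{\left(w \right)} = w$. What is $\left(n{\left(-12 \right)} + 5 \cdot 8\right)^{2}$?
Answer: $784$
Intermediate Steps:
$\left(n{\left(-12 \right)} + 5 \cdot 8\right)^{2} = \left(-12 + 5 \cdot 8\right)^{2} = \left(-12 + 40\right)^{2} = 28^{2} = 784$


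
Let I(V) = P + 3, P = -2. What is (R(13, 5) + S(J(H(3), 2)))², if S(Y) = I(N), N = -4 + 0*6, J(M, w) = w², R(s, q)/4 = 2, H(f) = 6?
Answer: 81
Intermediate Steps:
R(s, q) = 8 (R(s, q) = 4*2 = 8)
N = -4 (N = -4 + 0 = -4)
I(V) = 1 (I(V) = -2 + 3 = 1)
S(Y) = 1
(R(13, 5) + S(J(H(3), 2)))² = (8 + 1)² = 9² = 81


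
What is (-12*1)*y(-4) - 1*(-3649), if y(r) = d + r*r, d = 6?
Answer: 3385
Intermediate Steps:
y(r) = 6 + r² (y(r) = 6 + r*r = 6 + r²)
(-12*1)*y(-4) - 1*(-3649) = (-12*1)*(6 + (-4)²) - 1*(-3649) = -12*(6 + 16) + 3649 = -12*22 + 3649 = -264 + 3649 = 3385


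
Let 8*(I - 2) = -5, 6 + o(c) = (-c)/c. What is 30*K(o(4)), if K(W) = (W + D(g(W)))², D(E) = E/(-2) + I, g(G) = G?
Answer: 4335/32 ≈ 135.47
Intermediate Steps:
o(c) = -7 (o(c) = -6 + (-c)/c = -6 - 1 = -7)
I = 11/8 (I = 2 + (⅛)*(-5) = 2 - 5/8 = 11/8 ≈ 1.3750)
D(E) = 11/8 - E/2 (D(E) = E/(-2) + 11/8 = E*(-½) + 11/8 = -E/2 + 11/8 = 11/8 - E/2)
K(W) = (11/8 + W/2)² (K(W) = (W + (11/8 - W/2))² = (11/8 + W/2)²)
30*K(o(4)) = 30*((11 + 4*(-7))²/64) = 30*((11 - 28)²/64) = 30*((1/64)*(-17)²) = 30*((1/64)*289) = 30*(289/64) = 4335/32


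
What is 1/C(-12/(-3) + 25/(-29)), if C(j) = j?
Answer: 29/91 ≈ 0.31868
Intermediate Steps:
1/C(-12/(-3) + 25/(-29)) = 1/(-12/(-3) + 25/(-29)) = 1/(-12*(-⅓) + 25*(-1/29)) = 1/(4 - 25/29) = 1/(91/29) = 29/91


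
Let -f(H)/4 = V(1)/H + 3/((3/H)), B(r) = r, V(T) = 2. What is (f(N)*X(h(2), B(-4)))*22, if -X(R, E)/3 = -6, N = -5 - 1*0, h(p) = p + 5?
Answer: 42768/5 ≈ 8553.6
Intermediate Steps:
h(p) = 5 + p
N = -5 (N = -5 + 0 = -5)
X(R, E) = 18 (X(R, E) = -3*(-6) = 18)
f(H) = -8/H - 4*H (f(H) = -4*(2/H + 3/((3/H))) = -4*(2/H + 3*(H/3)) = -4*(2/H + H) = -4*(H + 2/H) = -8/H - 4*H)
(f(N)*X(h(2), B(-4)))*22 = ((-8/(-5) - 4*(-5))*18)*22 = ((-8*(-⅕) + 20)*18)*22 = ((8/5 + 20)*18)*22 = ((108/5)*18)*22 = (1944/5)*22 = 42768/5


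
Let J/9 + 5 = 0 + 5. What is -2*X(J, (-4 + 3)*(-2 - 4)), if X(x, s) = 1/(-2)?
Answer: 1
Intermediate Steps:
J = 0 (J = -45 + 9*(0 + 5) = -45 + 9*5 = -45 + 45 = 0)
X(x, s) = -½
-2*X(J, (-4 + 3)*(-2 - 4)) = -2*(-½) = 1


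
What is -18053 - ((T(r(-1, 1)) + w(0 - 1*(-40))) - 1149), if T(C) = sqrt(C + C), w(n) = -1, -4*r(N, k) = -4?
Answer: -16903 - sqrt(2) ≈ -16904.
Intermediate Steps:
r(N, k) = 1 (r(N, k) = -1/4*(-4) = 1)
T(C) = sqrt(2)*sqrt(C) (T(C) = sqrt(2*C) = sqrt(2)*sqrt(C))
-18053 - ((T(r(-1, 1)) + w(0 - 1*(-40))) - 1149) = -18053 - ((sqrt(2)*sqrt(1) - 1) - 1149) = -18053 - ((sqrt(2)*1 - 1) - 1149) = -18053 - ((sqrt(2) - 1) - 1149) = -18053 - ((-1 + sqrt(2)) - 1149) = -18053 - (-1150 + sqrt(2)) = -18053 + (1150 - sqrt(2)) = -16903 - sqrt(2)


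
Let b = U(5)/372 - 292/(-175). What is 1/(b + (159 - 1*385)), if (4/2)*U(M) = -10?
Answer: -65100/14604851 ≈ -0.0044574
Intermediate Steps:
U(M) = -5 (U(M) = (½)*(-10) = -5)
b = 107749/65100 (b = -5/372 - 292/(-175) = -5*1/372 - 292*(-1/175) = -5/372 + 292/175 = 107749/65100 ≈ 1.6551)
1/(b + (159 - 1*385)) = 1/(107749/65100 + (159 - 1*385)) = 1/(107749/65100 + (159 - 385)) = 1/(107749/65100 - 226) = 1/(-14604851/65100) = -65100/14604851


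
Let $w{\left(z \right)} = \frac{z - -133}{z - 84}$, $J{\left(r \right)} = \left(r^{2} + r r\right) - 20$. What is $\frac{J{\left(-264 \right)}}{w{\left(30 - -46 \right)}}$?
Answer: $- \frac{1114976}{209} \approx -5334.8$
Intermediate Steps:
$J{\left(r \right)} = -20 + 2 r^{2}$ ($J{\left(r \right)} = \left(r^{2} + r^{2}\right) - 20 = 2 r^{2} - 20 = -20 + 2 r^{2}$)
$w{\left(z \right)} = \frac{133 + z}{-84 + z}$ ($w{\left(z \right)} = \frac{z + 133}{-84 + z} = \frac{133 + z}{-84 + z}$)
$\frac{J{\left(-264 \right)}}{w{\left(30 - -46 \right)}} = \frac{-20 + 2 \left(-264\right)^{2}}{\frac{1}{-84 + \left(30 - -46\right)} \left(133 + \left(30 - -46\right)\right)} = \frac{-20 + 2 \cdot 69696}{\frac{1}{-84 + \left(30 + 46\right)} \left(133 + \left(30 + 46\right)\right)} = \frac{-20 + 139392}{\frac{1}{-84 + 76} \left(133 + 76\right)} = \frac{139372}{\frac{1}{-8} \cdot 209} = \frac{139372}{\left(- \frac{1}{8}\right) 209} = \frac{139372}{- \frac{209}{8}} = 139372 \left(- \frac{8}{209}\right) = - \frac{1114976}{209}$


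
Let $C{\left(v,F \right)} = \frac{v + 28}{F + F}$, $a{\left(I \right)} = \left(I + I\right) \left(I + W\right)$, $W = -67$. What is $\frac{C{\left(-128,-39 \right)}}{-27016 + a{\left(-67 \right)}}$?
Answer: $- \frac{5}{35334} \approx -0.00014151$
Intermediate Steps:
$a{\left(I \right)} = 2 I \left(-67 + I\right)$ ($a{\left(I \right)} = \left(I + I\right) \left(I - 67\right) = 2 I \left(-67 + I\right)$)
$C{\left(v,F \right)} = \frac{28 + v}{2 F}$
$\frac{C{\left(-128,-39 \right)}}{-27016 + a{\left(-67 \right)}} = \frac{\frac{1}{2} \frac{1}{-39} \left(28 - 128\right)}{-27016 + 2 \left(-67\right) \left(-67 - 67\right)} = \frac{\frac{1}{2} \left(- \frac{1}{39}\right) \left(-100\right)}{-27016 + 2 \left(-67\right) \left(-134\right)} = \frac{50}{39 \left(-27016 + 17956\right)} = \frac{50}{39 \left(-9060\right)} = \frac{50}{39} \left(- \frac{1}{9060}\right) = - \frac{5}{35334}$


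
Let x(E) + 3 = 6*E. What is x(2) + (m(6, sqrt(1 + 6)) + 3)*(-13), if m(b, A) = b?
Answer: -108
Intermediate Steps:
x(E) = -3 + 6*E
x(2) + (m(6, sqrt(1 + 6)) + 3)*(-13) = (-3 + 6*2) + (6 + 3)*(-13) = (-3 + 12) + 9*(-13) = 9 - 117 = -108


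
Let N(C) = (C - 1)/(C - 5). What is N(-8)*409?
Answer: 3681/13 ≈ 283.15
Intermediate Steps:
N(C) = (-1 + C)/(-5 + C)
N(-8)*409 = ((-1 - 8)/(-5 - 8))*409 = (-9/(-13))*409 = -1/13*(-9)*409 = (9/13)*409 = 3681/13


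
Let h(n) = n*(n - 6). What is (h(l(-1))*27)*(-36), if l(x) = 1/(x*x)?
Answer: 4860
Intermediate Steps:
l(x) = x**(-2)
h(n) = n*(-6 + n)
(h(l(-1))*27)*(-36) = (((-6 + (-1)**(-2))/(-1)**2)*27)*(-36) = ((1*(-6 + 1))*27)*(-36) = ((1*(-5))*27)*(-36) = -5*27*(-36) = -135*(-36) = 4860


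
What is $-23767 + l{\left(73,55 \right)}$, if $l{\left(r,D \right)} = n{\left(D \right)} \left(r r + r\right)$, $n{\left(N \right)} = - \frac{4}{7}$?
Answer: $- \frac{187977}{7} \approx -26854.0$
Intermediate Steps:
$n{\left(N \right)} = - \frac{4}{7}$ ($n{\left(N \right)} = \left(-4\right) \frac{1}{7} = - \frac{4}{7}$)
$l{\left(r,D \right)} = - \frac{4 r}{7} - \frac{4 r^{2}}{7}$ ($l{\left(r,D \right)} = - \frac{4 \left(r r + r\right)}{7} = - \frac{4 \left(r^{2} + r\right)}{7} = - \frac{4 \left(r + r^{2}\right)}{7} = - \frac{4 r}{7} - \frac{4 r^{2}}{7}$)
$-23767 + l{\left(73,55 \right)} = -23767 - \frac{292 \left(1 + 73\right)}{7} = -23767 - \frac{292}{7} \cdot 74 = -23767 - \frac{21608}{7} = - \frac{187977}{7}$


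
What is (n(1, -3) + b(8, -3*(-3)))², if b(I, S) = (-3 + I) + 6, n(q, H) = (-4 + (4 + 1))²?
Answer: 144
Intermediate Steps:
n(q, H) = 1 (n(q, H) = (-4 + 5)² = 1² = 1)
b(I, S) = 3 + I
(n(1, -3) + b(8, -3*(-3)))² = (1 + (3 + 8))² = (1 + 11)² = 12² = 144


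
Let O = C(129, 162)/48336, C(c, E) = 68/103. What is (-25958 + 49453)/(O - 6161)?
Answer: -5848619748/1533660191 ≈ -3.8135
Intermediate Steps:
C(c, E) = 68/103 (C(c, E) = 68*(1/103) = 68/103)
O = 17/1244652 (O = (68/103)/48336 = (68/103)*(1/48336) = 17/1244652 ≈ 1.3658e-5)
(-25958 + 49453)/(O - 6161) = (-25958 + 49453)/(17/1244652 - 6161) = 23495/(-7668300955/1244652) = 23495*(-1244652/7668300955) = -5848619748/1533660191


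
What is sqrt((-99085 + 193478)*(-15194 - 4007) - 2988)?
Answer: 17*I*sqrt(6271429) ≈ 42573.0*I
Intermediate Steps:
sqrt((-99085 + 193478)*(-15194 - 4007) - 2988) = sqrt(94393*(-19201) - 2988) = sqrt(-1812439993 - 2988) = sqrt(-1812442981) = 17*I*sqrt(6271429)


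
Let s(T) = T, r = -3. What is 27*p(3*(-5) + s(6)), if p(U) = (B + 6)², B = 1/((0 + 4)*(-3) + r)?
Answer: 23763/25 ≈ 950.52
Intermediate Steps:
B = -1/15 (B = 1/((0 + 4)*(-3) - 3) = 1/(4*(-3) - 3) = 1/(-12 - 3) = 1/(-15) = -1/15 ≈ -0.066667)
p(U) = 7921/225 (p(U) = (-1/15 + 6)² = (89/15)² = 7921/225)
27*p(3*(-5) + s(6)) = 27*(7921/225) = 23763/25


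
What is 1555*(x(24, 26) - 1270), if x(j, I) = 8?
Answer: -1962410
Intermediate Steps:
1555*(x(24, 26) - 1270) = 1555*(8 - 1270) = 1555*(-1262) = -1962410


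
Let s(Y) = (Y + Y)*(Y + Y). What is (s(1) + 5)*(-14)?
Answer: -126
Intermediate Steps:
s(Y) = 4*Y² (s(Y) = (2*Y)*(2*Y) = 4*Y²)
(s(1) + 5)*(-14) = (4*1² + 5)*(-14) = (4*1 + 5)*(-14) = (4 + 5)*(-14) = 9*(-14) = -126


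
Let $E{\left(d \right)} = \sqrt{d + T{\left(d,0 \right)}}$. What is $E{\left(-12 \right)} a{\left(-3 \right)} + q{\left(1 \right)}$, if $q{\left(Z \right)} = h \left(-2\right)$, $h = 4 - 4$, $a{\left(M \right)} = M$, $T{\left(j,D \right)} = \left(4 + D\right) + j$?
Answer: $- 6 i \sqrt{5} \approx - 13.416 i$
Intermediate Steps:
$T{\left(j,D \right)} = 4 + D + j$
$E{\left(d \right)} = \sqrt{4 + 2 d}$ ($E{\left(d \right)} = \sqrt{d + \left(4 + 0 + d\right)} = \sqrt{d + \left(4 + d\right)} = \sqrt{4 + 2 d}$)
$h = 0$
$q{\left(Z \right)} = 0$ ($q{\left(Z \right)} = 0 \left(-2\right) = 0$)
$E{\left(-12 \right)} a{\left(-3 \right)} + q{\left(1 \right)} = \sqrt{4 + 2 \left(-12\right)} \left(-3\right) + 0 = \sqrt{4 - 24} \left(-3\right) + 0 = \sqrt{-20} \left(-3\right) + 0 = 2 i \sqrt{5} \left(-3\right) + 0 = - 6 i \sqrt{5} + 0 = - 6 i \sqrt{5}$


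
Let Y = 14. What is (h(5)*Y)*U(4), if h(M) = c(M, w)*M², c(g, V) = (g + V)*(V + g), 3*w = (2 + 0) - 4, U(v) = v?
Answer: 236600/9 ≈ 26289.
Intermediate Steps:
w = -⅔ (w = ((2 + 0) - 4)/3 = (2 - 4)/3 = (⅓)*(-2) = -⅔ ≈ -0.66667)
c(g, V) = (V + g)² (c(g, V) = (V + g)*(V + g) = (V + g)²)
h(M) = M²*(-⅔ + M)² (h(M) = (-⅔ + M)²*M² = M²*(-⅔ + M)²)
(h(5)*Y)*U(4) = (((⅑)*5²*(-2 + 3*5)²)*14)*4 = (((⅑)*25*(-2 + 15)²)*14)*4 = (((⅑)*25*13²)*14)*4 = (((⅑)*25*169)*14)*4 = ((4225/9)*14)*4 = (59150/9)*4 = 236600/9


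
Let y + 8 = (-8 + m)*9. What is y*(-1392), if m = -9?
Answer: 224112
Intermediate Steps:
y = -161 (y = -8 + (-8 - 9)*9 = -8 - 17*9 = -8 - 153 = -161)
y*(-1392) = -161*(-1392) = 224112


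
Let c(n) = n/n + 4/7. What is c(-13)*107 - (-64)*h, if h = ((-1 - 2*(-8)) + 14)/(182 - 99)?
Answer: 110683/581 ≈ 190.50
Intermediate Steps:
c(n) = 11/7 (c(n) = 1 + 4*(⅐) = 1 + 4/7 = 11/7)
h = 29/83 (h = ((-1 + 16) + 14)/83 = (15 + 14)*(1/83) = 29*(1/83) = 29/83 ≈ 0.34940)
c(-13)*107 - (-64)*h = (11/7)*107 - (-64)*29/83 = 1177/7 - 1*(-1856/83) = 1177/7 + 1856/83 = 110683/581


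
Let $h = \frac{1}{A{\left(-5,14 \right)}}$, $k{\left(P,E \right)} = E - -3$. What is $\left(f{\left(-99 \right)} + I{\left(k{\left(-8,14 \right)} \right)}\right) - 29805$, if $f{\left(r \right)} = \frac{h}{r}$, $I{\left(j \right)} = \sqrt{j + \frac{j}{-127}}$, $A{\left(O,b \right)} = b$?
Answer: $- \frac{41309731}{1386} + \frac{3 \sqrt{30226}}{127} \approx -29801.0$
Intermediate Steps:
$k{\left(P,E \right)} = 3 + E$ ($k{\left(P,E \right)} = E + 3 = 3 + E$)
$h = \frac{1}{14} \approx 0.071429$
$I{\left(j \right)} = \frac{3 \sqrt{1778} \sqrt{j}}{127}$ ($I{\left(j \right)} = \sqrt{j + j \left(- \frac{1}{127}\right)} = \sqrt{j - \frac{j}{127}} = \sqrt{\frac{126 j}{127}} = \frac{3 \sqrt{1778} \sqrt{j}}{127}$)
$f{\left(r \right)} = \frac{1}{14 r}$
$\left(f{\left(-99 \right)} + I{\left(k{\left(-8,14 \right)} \right)}\right) - 29805 = \left(\frac{1}{14 \left(-99\right)} + \frac{3 \sqrt{1778} \sqrt{3 + 14}}{127}\right) - 29805 = \left(\frac{1}{14} \left(- \frac{1}{99}\right) + \frac{3 \sqrt{1778} \sqrt{17}}{127}\right) - 29805 = \left(- \frac{1}{1386} + \frac{3 \sqrt{30226}}{127}\right) - 29805 = - \frac{41309731}{1386} + \frac{3 \sqrt{30226}}{127}$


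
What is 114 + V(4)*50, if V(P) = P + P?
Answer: 514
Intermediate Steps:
V(P) = 2*P
114 + V(4)*50 = 114 + (2*4)*50 = 114 + 8*50 = 114 + 400 = 514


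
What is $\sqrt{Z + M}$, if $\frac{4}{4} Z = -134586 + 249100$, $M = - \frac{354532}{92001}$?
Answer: $\frac{\sqrt{969234949391982}}{92001} \approx 338.39$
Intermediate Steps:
$M = - \frac{354532}{92001}$ ($M = \left(-354532\right) \frac{1}{92001} = - \frac{354532}{92001} \approx -3.8536$)
$Z = 114514$ ($Z = -134586 + 249100 = 114514$)
$\sqrt{Z + M} = \sqrt{114514 - \frac{354532}{92001}} = \sqrt{\frac{10535047982}{92001}} = \frac{\sqrt{969234949391982}}{92001}$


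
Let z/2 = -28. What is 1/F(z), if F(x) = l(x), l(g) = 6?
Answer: ⅙ ≈ 0.16667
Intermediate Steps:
z = -56 (z = 2*(-28) = -56)
F(x) = 6
1/F(z) = 1/6 = ⅙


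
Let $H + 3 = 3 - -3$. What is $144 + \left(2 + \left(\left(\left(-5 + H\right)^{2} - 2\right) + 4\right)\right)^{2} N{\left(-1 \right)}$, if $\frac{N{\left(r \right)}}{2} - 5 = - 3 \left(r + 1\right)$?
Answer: $784$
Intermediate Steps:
$N{\left(r \right)} = 4 - 6 r$ ($N{\left(r \right)} = 10 + 2 \left(- 3 \left(r + 1\right)\right) = 10 + 2 \left(- 3 \left(1 + r\right)\right) = 10 + 2 \left(-3 - 3 r\right) = 10 - \left(6 + 6 r\right) = 4 - 6 r$)
$H = 3$ ($H = -3 + \left(3 - -3\right) = -3 + \left(3 + 3\right) = -3 + 6 = 3$)
$144 + \left(2 + \left(\left(\left(-5 + H\right)^{2} - 2\right) + 4\right)\right)^{2} N{\left(-1 \right)} = 144 + \left(2 + \left(\left(\left(-5 + 3\right)^{2} - 2\right) + 4\right)\right)^{2} \left(4 - -6\right) = 144 + \left(2 + \left(\left(\left(-2\right)^{2} - 2\right) + 4\right)\right)^{2} \left(4 + 6\right) = 144 + \left(2 + \left(\left(4 - 2\right) + 4\right)\right)^{2} \cdot 10 = 144 + \left(2 + \left(2 + 4\right)\right)^{2} \cdot 10 = 144 + \left(2 + 6\right)^{2} \cdot 10 = 144 + 8^{2} \cdot 10 = 144 + 64 \cdot 10 = 144 + 640 = 784$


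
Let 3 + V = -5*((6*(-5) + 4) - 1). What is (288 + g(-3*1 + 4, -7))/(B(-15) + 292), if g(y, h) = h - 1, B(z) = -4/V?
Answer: 1848/1927 ≈ 0.95900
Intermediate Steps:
V = 132 (V = -3 - 5*((6*(-5) + 4) - 1) = -3 - 5*((-30 + 4) - 1) = -3 - 5*(-26 - 1) = -3 - 5*(-27) = -3 + 135 = 132)
B(z) = -1/33 (B(z) = -4/132 = -4*1/132 = -1/33)
g(y, h) = -1 + h
(288 + g(-3*1 + 4, -7))/(B(-15) + 292) = (288 + (-1 - 7))/(-1/33 + 292) = (288 - 8)/(9635/33) = 280*(33/9635) = 1848/1927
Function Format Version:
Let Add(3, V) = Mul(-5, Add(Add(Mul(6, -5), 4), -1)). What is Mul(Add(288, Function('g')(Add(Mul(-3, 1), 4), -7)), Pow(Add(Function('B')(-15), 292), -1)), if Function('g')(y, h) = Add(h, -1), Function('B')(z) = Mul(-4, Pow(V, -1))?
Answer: Rational(1848, 1927) ≈ 0.95900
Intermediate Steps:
V = 132 (V = Add(-3, Mul(-5, Add(Add(Mul(6, -5), 4), -1))) = Add(-3, Mul(-5, Add(Add(-30, 4), -1))) = Add(-3, Mul(-5, Add(-26, -1))) = Add(-3, Mul(-5, -27)) = Add(-3, 135) = 132)
Function('B')(z) = Rational(-1, 33) (Function('B')(z) = Mul(-4, Pow(132, -1)) = Mul(-4, Rational(1, 132)) = Rational(-1, 33))
Function('g')(y, h) = Add(-1, h)
Mul(Add(288, Function('g')(Add(Mul(-3, 1), 4), -7)), Pow(Add(Function('B')(-15), 292), -1)) = Mul(Add(288, Add(-1, -7)), Pow(Add(Rational(-1, 33), 292), -1)) = Mul(Add(288, -8), Pow(Rational(9635, 33), -1)) = Mul(280, Rational(33, 9635)) = Rational(1848, 1927)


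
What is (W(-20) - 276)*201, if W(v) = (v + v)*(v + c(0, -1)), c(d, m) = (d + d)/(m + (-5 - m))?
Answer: 105324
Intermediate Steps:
c(d, m) = -2*d/5 (c(d, m) = (2*d)/(-5) = (2*d)*(-1/5) = -2*d/5)
W(v) = 2*v**2 (W(v) = (v + v)*(v - 2/5*0) = (2*v)*(v + 0) = (2*v)*v = 2*v**2)
(W(-20) - 276)*201 = (2*(-20)**2 - 276)*201 = (2*400 - 276)*201 = (800 - 276)*201 = 524*201 = 105324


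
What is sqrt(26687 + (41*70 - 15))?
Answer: sqrt(29542) ≈ 171.88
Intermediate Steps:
sqrt(26687 + (41*70 - 15)) = sqrt(26687 + (2870 - 15)) = sqrt(26687 + 2855) = sqrt(29542)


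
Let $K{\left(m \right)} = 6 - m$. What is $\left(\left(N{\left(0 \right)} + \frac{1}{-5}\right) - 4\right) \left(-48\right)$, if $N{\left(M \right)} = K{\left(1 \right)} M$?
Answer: $\frac{1008}{5} \approx 201.6$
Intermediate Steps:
$N{\left(M \right)} = 5 M$ ($N{\left(M \right)} = \left(6 - 1\right) M = 5 M$)
$\left(\left(N{\left(0 \right)} + \frac{1}{-5}\right) - 4\right) \left(-48\right) = \left(\left(5 \cdot 0 + \frac{1}{-5}\right) - 4\right) \left(-48\right) = \left(\left(0 - \frac{1}{5}\right) - 4\right) \left(-48\right) = \left(- \frac{1}{5} - 4\right) \left(-48\right) = \left(- \frac{21}{5}\right) \left(-48\right) = \frac{1008}{5}$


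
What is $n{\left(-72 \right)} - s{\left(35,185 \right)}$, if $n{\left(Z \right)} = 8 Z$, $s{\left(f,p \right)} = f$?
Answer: $-611$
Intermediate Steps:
$n{\left(-72 \right)} - s{\left(35,185 \right)} = 8 \left(-72\right) - 35 = -576 - 35 = -611$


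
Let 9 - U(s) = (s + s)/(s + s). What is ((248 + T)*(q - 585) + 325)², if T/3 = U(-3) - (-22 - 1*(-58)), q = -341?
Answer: 22964068521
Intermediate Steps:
U(s) = 8 (U(s) = 9 - (s + s)/(s + s) = 9 - 2*s/(2*s) = 9 - 2*s*1/(2*s) = 9 - 1*1 = 9 - 1 = 8)
T = -84 (T = 3*(8 - (-22 - 1*(-58))) = 3*(8 - (-22 + 58)) = 3*(8 - 1*36) = 3*(8 - 36) = 3*(-28) = -84)
((248 + T)*(q - 585) + 325)² = ((248 - 84)*(-341 - 585) + 325)² = (164*(-926) + 325)² = (-151864 + 325)² = (-151539)² = 22964068521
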